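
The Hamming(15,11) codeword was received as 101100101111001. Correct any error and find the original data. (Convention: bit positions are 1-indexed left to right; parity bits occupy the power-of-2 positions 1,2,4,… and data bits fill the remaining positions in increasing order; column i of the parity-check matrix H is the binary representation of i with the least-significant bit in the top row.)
Syndrome s = H · r^T (mod 2), r = 101100101111001:
  s[0] = (101010101010101)·(101100101111001) mod 2 = 1+0+1+0+0+0+1+0+1+0+1+0+0+0+1 mod 2 = 0
  s[1] = (011001100110011)·(101100101111001) mod 2 = 0+0+1+0+0+0+1+0+0+1+1+0+0+0+1 mod 2 = 1
  s[2] = (000111100001111)·(101100101111001) mod 2 = 0+0+0+1+0+0+1+0+0+0+0+1+0+0+1 mod 2 = 0
  s[3] = (000000011111111)·(101100101111001) mod 2 = 0+0+0+0+0+0+0+0+1+1+1+1+0+0+1 mod 2 = 1
Syndrome = 0101
Column 10 of H equals this syndrome → error at bit 10 (1-indexed).
Flip bit 10: 101100101111001 → 101100101011001
Extract data bits at positions {3,5,6,7,9,10,11,12,13,14,15}: 10011011001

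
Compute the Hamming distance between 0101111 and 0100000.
XOR = 0001111, count of 1s = 4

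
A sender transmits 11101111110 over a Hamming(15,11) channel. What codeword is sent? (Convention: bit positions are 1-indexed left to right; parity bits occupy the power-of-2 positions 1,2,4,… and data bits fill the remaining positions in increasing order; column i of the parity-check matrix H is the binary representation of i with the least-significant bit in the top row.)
Codeword c = d · G (mod 2), d = 11101111110:
  c[0] = d·G[:,0] = (11101111110)·(11011010101) mod 2 = 1+1+0+0+1+0+1+0+1+0+0 mod 2 = 1
  c[1] = d·G[:,1] = (11101111110)·(10110110011) mod 2 = 1+0+1+0+0+1+1+0+0+1+0 mod 2 = 1
  c[2] = d·G[:,2] = (11101111110)·(10000000000) mod 2 = 1+0+0+0+0+0+0+0+0+0+0 mod 2 = 1
  c[3] = d·G[:,3] = (11101111110)·(01110001111) mod 2 = 0+1+1+0+0+0+0+1+1+1+0 mod 2 = 1
  c[4] = d·G[:,4] = (11101111110)·(01000000000) mod 2 = 0+1+0+0+0+0+0+0+0+0+0 mod 2 = 1
  c[5] = d·G[:,5] = (11101111110)·(00100000000) mod 2 = 0+0+1+0+0+0+0+0+0+0+0 mod 2 = 1
  c[6] = d·G[:,6] = (11101111110)·(00010000000) mod 2 = 0+0+0+0+0+0+0+0+0+0+0 mod 2 = 0
  c[7] = d·G[:,7] = (11101111110)·(00001111111) mod 2 = 0+0+0+0+1+1+1+1+1+1+0 mod 2 = 0
  c[8] = d·G[:,8] = (11101111110)·(00001000000) mod 2 = 0+0+0+0+1+0+0+0+0+0+0 mod 2 = 1
  c[9] = d·G[:,9] = (11101111110)·(00000100000) mod 2 = 0+0+0+0+0+1+0+0+0+0+0 mod 2 = 1
  c[10] = d·G[:,10] = (11101111110)·(00000010000) mod 2 = 0+0+0+0+0+0+1+0+0+0+0 mod 2 = 1
  c[11] = d·G[:,11] = (11101111110)·(00000001000) mod 2 = 0+0+0+0+0+0+0+1+0+0+0 mod 2 = 1
  c[12] = d·G[:,12] = (11101111110)·(00000000100) mod 2 = 0+0+0+0+0+0+0+0+1+0+0 mod 2 = 1
  c[13] = d·G[:,13] = (11101111110)·(00000000010) mod 2 = 0+0+0+0+0+0+0+0+0+1+0 mod 2 = 1
  c[14] = d·G[:,14] = (11101111110)·(00000000001) mod 2 = 0+0+0+0+0+0+0+0+0+0+0 mod 2 = 0
Codeword = 111111001111110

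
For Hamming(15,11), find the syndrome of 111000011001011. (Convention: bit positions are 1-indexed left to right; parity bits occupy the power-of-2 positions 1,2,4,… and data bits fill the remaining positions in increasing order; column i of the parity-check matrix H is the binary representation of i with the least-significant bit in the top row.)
Syndrome s = H · r^T (mod 2), r = 111000011001011:
  s[0] = (101010101010101)·(111000011001011) mod 2 = 1+0+1+0+0+0+0+0+1+0+0+0+0+0+1 mod 2 = 0
  s[1] = (011001100110011)·(111000011001011) mod 2 = 0+1+1+0+0+0+0+0+0+0+0+0+0+1+1 mod 2 = 0
  s[2] = (000111100001111)·(111000011001011) mod 2 = 0+0+0+0+0+0+0+0+0+0+0+1+0+1+1 mod 2 = 1
  s[3] = (000000011111111)·(111000011001011) mod 2 = 0+0+0+0+0+0+0+1+1+0+0+1+0+1+1 mod 2 = 1
Syndrome = 0011
Non-zero syndrome: error at position 12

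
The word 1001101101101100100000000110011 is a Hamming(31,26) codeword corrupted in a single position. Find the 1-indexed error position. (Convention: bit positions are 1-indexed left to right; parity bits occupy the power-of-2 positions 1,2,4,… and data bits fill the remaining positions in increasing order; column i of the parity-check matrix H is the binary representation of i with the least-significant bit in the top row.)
Syndrome s = H · r^T (mod 2), r = 1001101101101100100000000110011:
  s[0] = (1010101010101010101010101010101)·(1001101101101100100000000110011) mod 2 = 1+0+0+0+1+0+1+0+0+0+1+0+1+0+0+0+1+0+0+0+0+0+0+0+0+0+1+0+0+0+1 mod 2 = 0
  s[1] = (0110011001100110011001100110011)·(1001101101101100100000000110011) mod 2 = 0+0+0+0+0+0+1+0+0+1+1+0+0+1+0+0+0+0+0+0+0+0+0+0+0+1+1+0+0+1+1 mod 2 = 0
  s[2] = (0001111000011110000111100001111)·(1001101101101100100000000110011) mod 2 = 0+0+0+1+1+0+1+0+0+0+0+0+1+1+0+0+0+0+0+0+0+0+0+0+0+0+0+0+0+1+1 mod 2 = 1
  s[3] = (0000000111111110000000011111111)·(1001101101101100100000000110011) mod 2 = 0+0+0+0+0+0+0+1+0+1+1+0+1+1+0+0+0+0+0+0+0+0+0+0+0+1+1+0+0+1+1 mod 2 = 1
  s[4] = (0000000000000001111111111111111)·(1001101101101100100000000110011) mod 2 = 0+0+0+0+0+0+0+0+0+0+0+0+0+0+0+0+1+0+0+0+0+0+0+0+0+1+1+0+0+1+1 mod 2 = 1
Syndrome = 00111
Column i of H is the binary representation of i, so the syndrome is the binary index of the flipped bit.
Read s = 00111 with s[0] as LSB: 0·2^0 + 0·2^1 + 1·2^2 + 1·2^3 + 1·2^4 = 28.
Error is at bit position 28.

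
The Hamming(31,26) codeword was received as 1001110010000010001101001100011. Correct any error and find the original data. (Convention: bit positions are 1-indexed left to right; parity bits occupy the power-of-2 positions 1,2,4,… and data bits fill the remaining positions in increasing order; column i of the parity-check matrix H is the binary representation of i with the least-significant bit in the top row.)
Syndrome s = H · r^T (mod 2), r = 1001110010000010001101001100011:
  s[0] = (1010101010101010101010101010101)·(1001110010000010001101001100011) mod 2 = 1+0+0+0+1+0+0+0+1+0+0+0+0+0+1+0+0+0+1+0+0+0+0+0+1+0+0+0+0+0+1 mod 2 = 1
  s[1] = (0110011001100110011001100110011)·(1001110010000010001101001100011) mod 2 = 0+0+0+0+0+1+0+0+0+0+0+0+0+0+1+0+0+0+1+0+0+1+0+0+0+1+0+0+0+1+1 mod 2 = 1
  s[2] = (0001111000011110000111100001111)·(1001110010000010001101001100011) mod 2 = 0+0+0+1+1+1+0+0+0+0+0+0+0+0+1+0+0+0+0+1+0+1+0+0+0+0+0+0+0+1+1 mod 2 = 0
  s[3] = (0000000111111110000000011111111)·(1001110010000010001101001100011) mod 2 = 0+0+0+0+0+0+0+0+1+0+0+0+0+0+1+0+0+0+0+0+0+0+0+0+1+1+0+0+0+1+1 mod 2 = 0
  s[4] = (0000000000000001111111111111111)·(1001110010000010001101001100011) mod 2 = 0+0+0+0+0+0+0+0+0+0+0+0+0+0+0+0+0+0+1+1+0+1+0+0+1+1+0+0+0+1+1 mod 2 = 1
Syndrome = 11001
Column 19 of H equals this syndrome → error at bit 19 (1-indexed).
Flip bit 19: 1001110010000010001101001100011 → 1001110010000010000101001100011
Extract data bits at positions {3,5,6,7,9,10,11,12,13,14,15,17,18,19,20,21,22,23,24,25,26,27,28,29,30,31}: 01101000001000101001100011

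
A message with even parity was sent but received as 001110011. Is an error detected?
Sum of received bits: 0+0+1+1+1+0+0+1+1 = 5; 5 mod 2 = 1. Result is 1 ≠ 0 → error detected.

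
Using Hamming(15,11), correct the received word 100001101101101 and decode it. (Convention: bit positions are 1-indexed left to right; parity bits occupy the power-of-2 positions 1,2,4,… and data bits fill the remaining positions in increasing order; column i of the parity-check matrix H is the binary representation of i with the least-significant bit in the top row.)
Syndrome s = H · r^T (mod 2), r = 100001101101101:
  s[0] = (101010101010101)·(100001101101101) mod 2 = 1+0+0+0+0+0+1+0+1+0+0+0+1+0+1 mod 2 = 1
  s[1] = (011001100110011)·(100001101101101) mod 2 = 0+0+0+0+0+1+1+0+0+1+0+0+0+0+1 mod 2 = 0
  s[2] = (000111100001111)·(100001101101101) mod 2 = 0+0+0+0+0+1+1+0+0+0+0+1+1+0+1 mod 2 = 1
  s[3] = (000000011111111)·(100001101101101) mod 2 = 0+0+0+0+0+0+0+0+1+1+0+1+1+0+1 mod 2 = 1
Syndrome = 1011
Column 13 of H equals this syndrome → error at bit 13 (1-indexed).
Flip bit 13: 100001101101101 → 100001101101001
Extract data bits at positions {3,5,6,7,9,10,11,12,13,14,15}: 00111101001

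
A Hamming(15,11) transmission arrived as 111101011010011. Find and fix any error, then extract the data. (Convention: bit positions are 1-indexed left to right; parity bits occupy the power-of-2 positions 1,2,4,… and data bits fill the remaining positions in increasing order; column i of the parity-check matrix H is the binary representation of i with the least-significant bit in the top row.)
Syndrome s = H · r^T (mod 2), r = 111101011010011:
  s[0] = (101010101010101)·(111101011010011) mod 2 = 1+0+1+0+0+0+0+0+1+0+1+0+0+0+1 mod 2 = 1
  s[1] = (011001100110011)·(111101011010011) mod 2 = 0+1+1+0+0+1+0+0+0+0+1+0+0+1+1 mod 2 = 0
  s[2] = (000111100001111)·(111101011010011) mod 2 = 0+0+0+1+0+1+0+0+0+0+0+0+0+1+1 mod 2 = 0
  s[3] = (000000011111111)·(111101011010011) mod 2 = 0+0+0+0+0+0+0+1+1+0+1+0+0+1+1 mod 2 = 1
Syndrome = 1001
Column 9 of H equals this syndrome → error at bit 9 (1-indexed).
Flip bit 9: 111101011010011 → 111101010010011
Extract data bits at positions {3,5,6,7,9,10,11,12,13,14,15}: 10100010011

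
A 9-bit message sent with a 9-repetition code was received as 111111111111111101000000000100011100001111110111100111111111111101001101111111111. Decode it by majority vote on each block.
Split into 9-bit blocks and majority-vote each:
  block 1 = 111111111: 9 ones, 0 zeros → 1
  block 2 = 111111101: 8 ones, 1 zeros → 1
  block 3 = 000000000: 0 ones, 9 zeros → 0
  block 4 = 100011100: 4 ones, 5 zeros → 0
  block 5 = 001111110: 6 ones, 3 zeros → 1
  block 6 = 111100111: 7 ones, 2 zeros → 1
  block 7 = 111111111: 9 ones, 0 zeros → 1
  block 8 = 101001101: 5 ones, 4 zeros → 1
  block 9 = 111111111: 9 ones, 0 zeros → 1
Decoded = 110011111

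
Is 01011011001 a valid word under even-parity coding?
Sum of all bits: 0+1+0+1+1+0+1+1+0+0+1 = 6; 6 mod 2 = 0. Result is 0 → valid parity.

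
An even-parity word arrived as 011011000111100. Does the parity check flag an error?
Sum of received bits: 0+1+1+0+1+1+0+0+0+1+1+1+1+0+0 = 8; 8 mod 2 = 0. Result is 0 → no error detected.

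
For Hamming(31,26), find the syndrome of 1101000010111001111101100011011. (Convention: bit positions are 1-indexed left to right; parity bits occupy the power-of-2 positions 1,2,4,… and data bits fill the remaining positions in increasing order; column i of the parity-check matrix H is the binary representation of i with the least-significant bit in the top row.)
Syndrome s = H · r^T (mod 2), r = 1101000010111001111101100011011:
  s[0] = (1010101010101010101010101010101)·(1101000010111001111101100011011) mod 2 = 1+0+0+0+0+0+0+0+1+0+1+0+1+0+0+0+1+0+1+0+0+0+1+0+0+0+1+0+0+0+1 mod 2 = 1
  s[1] = (0110011001100110011001100110011)·(1101000010111001111101100011011) mod 2 = 0+1+0+0+0+0+0+0+0+0+1+0+0+0+0+0+0+1+1+0+0+1+1+0+0+0+1+0+0+1+1 mod 2 = 1
  s[2] = (0001111000011110000111100001111)·(1101000010111001111101100011011) mod 2 = 0+0+0+1+0+0+0+0+0+0+0+1+1+0+0+0+0+0+0+1+0+1+1+0+0+0+0+1+0+1+1 mod 2 = 1
  s[3] = (0000000111111110000000011111111)·(1101000010111001111101100011011) mod 2 = 0+0+0+0+0+0+0+0+1+0+1+1+1+0+0+0+0+0+0+0+0+0+0+0+0+0+1+1+0+1+1 mod 2 = 0
  s[4] = (0000000000000001111111111111111)·(1101000010111001111101100011011) mod 2 = 0+0+0+0+0+0+0+0+0+0+0+0+0+0+0+1+1+1+1+1+0+1+1+0+0+0+1+1+0+1+1 mod 2 = 1
Syndrome = 11101
Non-zero syndrome: error at position 23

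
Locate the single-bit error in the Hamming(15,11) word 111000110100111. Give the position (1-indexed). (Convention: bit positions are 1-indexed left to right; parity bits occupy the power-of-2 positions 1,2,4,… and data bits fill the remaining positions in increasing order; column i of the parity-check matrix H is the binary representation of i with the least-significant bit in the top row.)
Syndrome s = H · r^T (mod 2), r = 111000110100111:
  s[0] = (101010101010101)·(111000110100111) mod 2 = 1+0+1+0+0+0+1+0+0+0+0+0+1+0+1 mod 2 = 1
  s[1] = (011001100110011)·(111000110100111) mod 2 = 0+1+1+0+0+0+1+0+0+1+0+0+0+1+1 mod 2 = 0
  s[2] = (000111100001111)·(111000110100111) mod 2 = 0+0+0+0+0+0+1+0+0+0+0+0+1+1+1 mod 2 = 0
  s[3] = (000000011111111)·(111000110100111) mod 2 = 0+0+0+0+0+0+0+1+0+1+0+0+1+1+1 mod 2 = 1
Syndrome = 1001
Column i of H is the binary representation of i, so the syndrome is the binary index of the flipped bit.
Read s = 1001 with s[0] as LSB: 1·2^0 + 0·2^1 + 0·2^2 + 1·2^3 = 9.
Error is at bit position 9.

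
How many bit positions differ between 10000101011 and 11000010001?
XOR = 01000111010, count of 1s = 5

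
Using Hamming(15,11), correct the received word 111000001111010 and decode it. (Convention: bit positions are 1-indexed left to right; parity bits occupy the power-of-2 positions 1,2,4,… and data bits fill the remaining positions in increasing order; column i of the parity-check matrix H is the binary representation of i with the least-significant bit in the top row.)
Syndrome s = H · r^T (mod 2), r = 111000001111010:
  s[0] = (101010101010101)·(111000001111010) mod 2 = 1+0+1+0+0+0+0+0+1+0+1+0+0+0+0 mod 2 = 0
  s[1] = (011001100110011)·(111000001111010) mod 2 = 0+1+1+0+0+0+0+0+0+1+1+0+0+1+0 mod 2 = 1
  s[2] = (000111100001111)·(111000001111010) mod 2 = 0+0+0+0+0+0+0+0+0+0+0+1+0+1+0 mod 2 = 0
  s[3] = (000000011111111)·(111000001111010) mod 2 = 0+0+0+0+0+0+0+0+1+1+1+1+0+1+0 mod 2 = 1
Syndrome = 0101
Column 10 of H equals this syndrome → error at bit 10 (1-indexed).
Flip bit 10: 111000001111010 → 111000001011010
Extract data bits at positions {3,5,6,7,9,10,11,12,13,14,15}: 10001011010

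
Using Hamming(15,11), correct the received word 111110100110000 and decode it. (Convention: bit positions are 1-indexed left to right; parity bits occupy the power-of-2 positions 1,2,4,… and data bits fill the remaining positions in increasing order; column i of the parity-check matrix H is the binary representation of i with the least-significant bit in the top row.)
Syndrome s = H · r^T (mod 2), r = 111110100110000:
  s[0] = (101010101010101)·(111110100110000) mod 2 = 1+0+1+0+1+0+1+0+0+0+1+0+0+0+0 mod 2 = 1
  s[1] = (011001100110011)·(111110100110000) mod 2 = 0+1+1+0+0+0+1+0+0+1+1+0+0+0+0 mod 2 = 1
  s[2] = (000111100001111)·(111110100110000) mod 2 = 0+0+0+1+1+0+1+0+0+0+0+0+0+0+0 mod 2 = 1
  s[3] = (000000011111111)·(111110100110000) mod 2 = 0+0+0+0+0+0+0+0+0+1+1+0+0+0+0 mod 2 = 0
Syndrome = 1110
Column 7 of H equals this syndrome → error at bit 7 (1-indexed).
Flip bit 7: 111110100110000 → 111110000110000
Extract data bits at positions {3,5,6,7,9,10,11,12,13,14,15}: 11000110000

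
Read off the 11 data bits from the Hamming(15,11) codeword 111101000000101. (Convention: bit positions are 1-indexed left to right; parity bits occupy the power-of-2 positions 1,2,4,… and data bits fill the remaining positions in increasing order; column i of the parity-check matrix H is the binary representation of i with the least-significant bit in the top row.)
Parity bits occupy power-of-2 positions; data bits are at positions {3,5,6,7,9,10,11,12,13,14,15} (1-indexed).
Extract: c[3]=1 c[5]=0 c[6]=1 c[7]=0 c[9]=0 c[10]=0 c[11]=0 c[12]=0 c[13]=1 c[14]=0 c[15]=1
Data = 10100000101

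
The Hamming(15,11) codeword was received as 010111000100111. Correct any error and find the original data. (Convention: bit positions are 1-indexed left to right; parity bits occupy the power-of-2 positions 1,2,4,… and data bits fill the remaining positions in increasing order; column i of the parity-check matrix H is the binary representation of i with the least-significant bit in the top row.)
Syndrome s = H · r^T (mod 2), r = 010111000100111:
  s[0] = (101010101010101)·(010111000100111) mod 2 = 0+0+0+0+1+0+0+0+0+0+0+0+1+0+1 mod 2 = 1
  s[1] = (011001100110011)·(010111000100111) mod 2 = 0+1+0+0+0+1+0+0+0+1+0+0+0+1+1 mod 2 = 1
  s[2] = (000111100001111)·(010111000100111) mod 2 = 0+0+0+1+1+1+0+0+0+0+0+0+1+1+1 mod 2 = 0
  s[3] = (000000011111111)·(010111000100111) mod 2 = 0+0+0+0+0+0+0+0+0+1+0+0+1+1+1 mod 2 = 0
Syndrome = 1100
Column 3 of H equals this syndrome → error at bit 3 (1-indexed).
Flip bit 3: 010111000100111 → 011111000100111
Extract data bits at positions {3,5,6,7,9,10,11,12,13,14,15}: 11100100111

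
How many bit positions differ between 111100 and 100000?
XOR = 011100, count of 1s = 3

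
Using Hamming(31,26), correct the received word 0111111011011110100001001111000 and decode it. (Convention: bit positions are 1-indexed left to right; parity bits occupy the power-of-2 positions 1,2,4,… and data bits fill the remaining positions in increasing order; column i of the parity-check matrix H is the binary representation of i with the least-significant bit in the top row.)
Syndrome s = H · r^T (mod 2), r = 0111111011011110100001001111000:
  s[0] = (1010101010101010101010101010101)·(0111111011011110100001001111000) mod 2 = 0+0+1+0+1+0+1+0+1+0+0+0+1+0+1+0+1+0+0+0+0+0+0+0+1+0+1+0+0+0+0 mod 2 = 1
  s[1] = (0110011001100110011001100110011)·(0111111011011110100001001111000) mod 2 = 0+1+1+0+0+1+1+0+0+1+0+0+0+1+1+0+0+0+0+0+0+1+0+0+0+1+1+0+0+0+0 mod 2 = 0
  s[2] = (0001111000011110000111100001111)·(0111111011011110100001001111000) mod 2 = 0+0+0+1+1+1+1+0+0+0+0+1+1+1+1+0+0+0+0+0+0+1+0+0+0+0+0+1+0+0+0 mod 2 = 0
  s[3] = (0000000111111110000000011111111)·(0111111011011110100001001111000) mod 2 = 0+0+0+0+0+0+0+0+1+1+0+1+1+1+1+0+0+0+0+0+0+0+0+0+1+1+1+1+0+0+0 mod 2 = 0
  s[4] = (0000000000000001111111111111111)·(0111111011011110100001001111000) mod 2 = 0+0+0+0+0+0+0+0+0+0+0+0+0+0+0+0+1+0+0+0+0+1+0+0+1+1+1+1+0+0+0 mod 2 = 0
Syndrome = 10000
Column 1 of H equals this syndrome → error at bit 1 (1-indexed).
Flip bit 1: 0111111011011110100001001111000 → 1111111011011110100001001111000
Extract data bits at positions {3,5,6,7,9,10,11,12,13,14,15,17,18,19,20,21,22,23,24,25,26,27,28,29,30,31}: 11111101111100001001111000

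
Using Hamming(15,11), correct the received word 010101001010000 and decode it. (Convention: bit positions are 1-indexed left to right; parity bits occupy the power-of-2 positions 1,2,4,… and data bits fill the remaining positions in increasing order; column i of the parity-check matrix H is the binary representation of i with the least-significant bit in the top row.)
Syndrome s = H · r^T (mod 2), r = 010101001010000:
  s[0] = (101010101010101)·(010101001010000) mod 2 = 0+0+0+0+0+0+0+0+1+0+1+0+0+0+0 mod 2 = 0
  s[1] = (011001100110011)·(010101001010000) mod 2 = 0+1+0+0+0+1+0+0+0+0+1+0+0+0+0 mod 2 = 1
  s[2] = (000111100001111)·(010101001010000) mod 2 = 0+0+0+1+0+1+0+0+0+0+0+0+0+0+0 mod 2 = 0
  s[3] = (000000011111111)·(010101001010000) mod 2 = 0+0+0+0+0+0+0+0+1+0+1+0+0+0+0 mod 2 = 0
Syndrome = 0100
Column 2 of H equals this syndrome → error at bit 2 (1-indexed).
Flip bit 2: 010101001010000 → 000101001010000
Extract data bits at positions {3,5,6,7,9,10,11,12,13,14,15}: 00101010000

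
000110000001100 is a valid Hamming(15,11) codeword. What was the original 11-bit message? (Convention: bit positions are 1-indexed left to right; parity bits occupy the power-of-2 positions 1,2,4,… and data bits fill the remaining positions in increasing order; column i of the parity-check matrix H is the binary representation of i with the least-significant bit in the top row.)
Parity bits occupy power-of-2 positions; data bits are at positions {3,5,6,7,9,10,11,12,13,14,15} (1-indexed).
Extract: c[3]=0 c[5]=1 c[6]=0 c[7]=0 c[9]=0 c[10]=0 c[11]=0 c[12]=1 c[13]=1 c[14]=0 c[15]=0
Data = 01000001100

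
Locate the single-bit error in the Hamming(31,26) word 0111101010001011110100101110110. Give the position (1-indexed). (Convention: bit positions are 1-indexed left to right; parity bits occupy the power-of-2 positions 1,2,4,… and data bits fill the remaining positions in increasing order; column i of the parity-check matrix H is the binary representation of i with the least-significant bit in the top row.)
Syndrome s = H · r^T (mod 2), r = 0111101010001011110100101110110:
  s[0] = (1010101010101010101010101010101)·(0111101010001011110100101110110) mod 2 = 0+0+1+0+1+0+1+0+1+0+0+0+1+0+1+0+1+0+0+0+0+0+1+0+1+0+1+0+1+0+0 mod 2 = 1
  s[1] = (0110011001100110011001100110011)·(0111101010001011110100101110110) mod 2 = 0+1+1+0+0+0+1+0+0+0+0+0+0+0+1+0+0+1+0+0+0+0+1+0+0+1+1+0+0+1+0 mod 2 = 1
  s[2] = (0001111000011110000111100001111)·(0111101010001011110100101110110) mod 2 = 0+0+0+1+1+0+1+0+0+0+0+0+1+0+1+0+0+0+0+1+0+0+1+0+0+0+0+0+1+1+0 mod 2 = 1
  s[3] = (0000000111111110000000011111111)·(0111101010001011110100101110110) mod 2 = 0+0+0+0+0+0+0+0+1+0+0+0+1+0+1+0+0+0+0+0+0+0+0+0+1+1+1+0+1+1+0 mod 2 = 0
  s[4] = (0000000000000001111111111111111)·(0111101010001011110100101110110) mod 2 = 0+0+0+0+0+0+0+0+0+0+0+0+0+0+0+1+1+1+0+1+0+0+1+0+1+1+1+0+1+1+0 mod 2 = 0
Syndrome = 11100
Column i of H is the binary representation of i, so the syndrome is the binary index of the flipped bit.
Read s = 11100 with s[0] as LSB: 1·2^0 + 1·2^1 + 1·2^2 + 0·2^3 + 0·2^4 = 7.
Error is at bit position 7.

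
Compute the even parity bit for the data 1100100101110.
Sum of data bits: 1+1+0+0+1+0+0+1+0+1+1+1+0 = 7.
7 mod 2 = 1, so parity bit = 1.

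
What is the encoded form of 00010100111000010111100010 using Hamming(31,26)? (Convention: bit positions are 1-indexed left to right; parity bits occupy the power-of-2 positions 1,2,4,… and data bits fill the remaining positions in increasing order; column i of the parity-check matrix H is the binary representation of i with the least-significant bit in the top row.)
Codeword c = d · G (mod 2), d = 00010100111000010111100010:
  c[0] = d·G[:,0] = (00010100111000010111100010)·(11011010101101010101010101) mod 2 = 0+0+0+1+0+0+0+0+1+0+1+0+0+0+0+1+0+1+0+1+0+0+0+0+0+0 mod 2 = 0
  c[1] = d·G[:,1] = (00010100111000010111100010)·(10110110011011001100110011) mod 2 = 0+0+0+1+0+1+0+0+0+1+1+0+0+0+0+0+0+1+0+0+1+0+0+0+1+0 mod 2 = 1
  c[2] = d·G[:,2] = (00010100111000010111100010)·(10000000000000000000000000) mod 2 = 0+0+0+0+0+0+0+0+0+0+0+0+0+0+0+0+0+0+0+0+0+0+0+0+0+0 mod 2 = 0
  c[3] = d·G[:,3] = (00010100111000010111100010)·(01110001111000111100001111) mod 2 = 0+0+0+1+0+0+0+0+1+1+1+0+0+0+0+1+0+1+0+0+0+0+0+0+1+0 mod 2 = 1
  c[4] = d·G[:,4] = (00010100111000010111100010)·(01000000000000000000000000) mod 2 = 0+0+0+0+0+0+0+0+0+0+0+0+0+0+0+0+0+0+0+0+0+0+0+0+0+0 mod 2 = 0
  c[5] = d·G[:,5] = (00010100111000010111100010)·(00100000000000000000000000) mod 2 = 0+0+0+0+0+0+0+0+0+0+0+0+0+0+0+0+0+0+0+0+0+0+0+0+0+0 mod 2 = 0
  c[6] = d·G[:,6] = (00010100111000010111100010)·(00010000000000000000000000) mod 2 = 0+0+0+1+0+0+0+0+0+0+0+0+0+0+0+0+0+0+0+0+0+0+0+0+0+0 mod 2 = 1
  c[7] = d·G[:,7] = (00010100111000010111100010)·(00001111111000000011111111) mod 2 = 0+0+0+0+0+1+0+0+1+1+1+0+0+0+0+0+0+0+1+1+1+0+0+0+1+0 mod 2 = 0
  c[8] = d·G[:,8] = (00010100111000010111100010)·(00001000000000000000000000) mod 2 = 0+0+0+0+0+0+0+0+0+0+0+0+0+0+0+0+0+0+0+0+0+0+0+0+0+0 mod 2 = 0
  c[9] = d·G[:,9] = (00010100111000010111100010)·(00000100000000000000000000) mod 2 = 0+0+0+0+0+1+0+0+0+0+0+0+0+0+0+0+0+0+0+0+0+0+0+0+0+0 mod 2 = 1
  c[10] = d·G[:,10] = (00010100111000010111100010)·(00000010000000000000000000) mod 2 = 0+0+0+0+0+0+0+0+0+0+0+0+0+0+0+0+0+0+0+0+0+0+0+0+0+0 mod 2 = 0
  c[11] = d·G[:,11] = (00010100111000010111100010)·(00000001000000000000000000) mod 2 = 0+0+0+0+0+0+0+0+0+0+0+0+0+0+0+0+0+0+0+0+0+0+0+0+0+0 mod 2 = 0
  c[12] = d·G[:,12] = (00010100111000010111100010)·(00000000100000000000000000) mod 2 = 0+0+0+0+0+0+0+0+1+0+0+0+0+0+0+0+0+0+0+0+0+0+0+0+0+0 mod 2 = 1
  c[13] = d·G[:,13] = (00010100111000010111100010)·(00000000010000000000000000) mod 2 = 0+0+0+0+0+0+0+0+0+1+0+0+0+0+0+0+0+0+0+0+0+0+0+0+0+0 mod 2 = 1
  c[14] = d·G[:,14] = (00010100111000010111100010)·(00000000001000000000000000) mod 2 = 0+0+0+0+0+0+0+0+0+0+1+0+0+0+0+0+0+0+0+0+0+0+0+0+0+0 mod 2 = 1
  c[15] = d·G[:,15] = (00010100111000010111100010)·(00000000000111111111111111) mod 2 = 0+0+0+0+0+0+0+0+0+0+0+0+0+0+0+1+0+1+1+1+1+0+0+0+1+0 mod 2 = 0
  c[16] = d·G[:,16] = (00010100111000010111100010)·(00000000000100000000000000) mod 2 = 0+0+0+0+0+0+0+0+0+0+0+0+0+0+0+0+0+0+0+0+0+0+0+0+0+0 mod 2 = 0
  c[17] = d·G[:,17] = (00010100111000010111100010)·(00000000000010000000000000) mod 2 = 0+0+0+0+0+0+0+0+0+0+0+0+0+0+0+0+0+0+0+0+0+0+0+0+0+0 mod 2 = 0
  c[18] = d·G[:,18] = (00010100111000010111100010)·(00000000000001000000000000) mod 2 = 0+0+0+0+0+0+0+0+0+0+0+0+0+0+0+0+0+0+0+0+0+0+0+0+0+0 mod 2 = 0
  c[19] = d·G[:,19] = (00010100111000010111100010)·(00000000000000100000000000) mod 2 = 0+0+0+0+0+0+0+0+0+0+0+0+0+0+0+0+0+0+0+0+0+0+0+0+0+0 mod 2 = 0
  c[20] = d·G[:,20] = (00010100111000010111100010)·(00000000000000010000000000) mod 2 = 0+0+0+0+0+0+0+0+0+0+0+0+0+0+0+1+0+0+0+0+0+0+0+0+0+0 mod 2 = 1
  c[21] = d·G[:,21] = (00010100111000010111100010)·(00000000000000001000000000) mod 2 = 0+0+0+0+0+0+0+0+0+0+0+0+0+0+0+0+0+0+0+0+0+0+0+0+0+0 mod 2 = 0
  c[22] = d·G[:,22] = (00010100111000010111100010)·(00000000000000000100000000) mod 2 = 0+0+0+0+0+0+0+0+0+0+0+0+0+0+0+0+0+1+0+0+0+0+0+0+0+0 mod 2 = 1
  c[23] = d·G[:,23] = (00010100111000010111100010)·(00000000000000000010000000) mod 2 = 0+0+0+0+0+0+0+0+0+0+0+0+0+0+0+0+0+0+1+0+0+0+0+0+0+0 mod 2 = 1
  c[24] = d·G[:,24] = (00010100111000010111100010)·(00000000000000000001000000) mod 2 = 0+0+0+0+0+0+0+0+0+0+0+0+0+0+0+0+0+0+0+1+0+0+0+0+0+0 mod 2 = 1
  c[25] = d·G[:,25] = (00010100111000010111100010)·(00000000000000000000100000) mod 2 = 0+0+0+0+0+0+0+0+0+0+0+0+0+0+0+0+0+0+0+0+1+0+0+0+0+0 mod 2 = 1
  c[26] = d·G[:,26] = (00010100111000010111100010)·(00000000000000000000010000) mod 2 = 0+0+0+0+0+0+0+0+0+0+0+0+0+0+0+0+0+0+0+0+0+0+0+0+0+0 mod 2 = 0
  c[27] = d·G[:,27] = (00010100111000010111100010)·(00000000000000000000001000) mod 2 = 0+0+0+0+0+0+0+0+0+0+0+0+0+0+0+0+0+0+0+0+0+0+0+0+0+0 mod 2 = 0
  c[28] = d·G[:,28] = (00010100111000010111100010)·(00000000000000000000000100) mod 2 = 0+0+0+0+0+0+0+0+0+0+0+0+0+0+0+0+0+0+0+0+0+0+0+0+0+0 mod 2 = 0
  c[29] = d·G[:,29] = (00010100111000010111100010)·(00000000000000000000000010) mod 2 = 0+0+0+0+0+0+0+0+0+0+0+0+0+0+0+0+0+0+0+0+0+0+0+0+1+0 mod 2 = 1
  c[30] = d·G[:,30] = (00010100111000010111100010)·(00000000000000000000000001) mod 2 = 0+0+0+0+0+0+0+0+0+0+0+0+0+0+0+0+0+0+0+0+0+0+0+0+0+0 mod 2 = 0
Codeword = 0101001001001110000010111100010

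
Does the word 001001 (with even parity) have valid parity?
Sum of all bits: 0+0+1+0+0+1 = 2; 2 mod 2 = 0. Result is 0 → valid parity.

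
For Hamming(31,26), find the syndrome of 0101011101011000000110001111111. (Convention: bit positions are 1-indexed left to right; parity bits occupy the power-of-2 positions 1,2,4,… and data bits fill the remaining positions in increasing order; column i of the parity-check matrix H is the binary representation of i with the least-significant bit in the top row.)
Syndrome s = H · r^T (mod 2), r = 0101011101011000000110001111111:
  s[0] = (1010101010101010101010101010101)·(0101011101011000000110001111111) mod 2 = 0+0+0+0+0+0+1+0+0+0+0+0+1+0+0+0+0+0+0+0+1+0+0+0+1+0+1+0+1+0+1 mod 2 = 1
  s[1] = (0110011001100110011001100110011)·(0101011101011000000110001111111) mod 2 = 0+1+0+0+0+1+1+0+0+1+0+0+0+0+0+0+0+0+0+0+0+0+0+0+0+1+1+0+0+1+1 mod 2 = 0
  s[2] = (0001111000011110000111100001111)·(0101011101011000000110001111111) mod 2 = 0+0+0+1+0+1+1+0+0+0+0+1+1+0+0+0+0+0+0+1+1+0+0+0+0+0+0+1+1+1+1 mod 2 = 1
  s[3] = (0000000111111110000000011111111)·(0101011101011000000110001111111) mod 2 = 0+0+0+0+0+0+0+1+0+1+0+1+1+0+0+0+0+0+0+0+0+0+0+0+1+1+1+1+1+1+1 mod 2 = 1
  s[4] = (0000000000000001111111111111111)·(0101011101011000000110001111111) mod 2 = 0+0+0+0+0+0+0+0+0+0+0+0+0+0+0+0+0+0+0+1+1+0+0+0+1+1+1+1+1+1+1 mod 2 = 1
Syndrome = 10111
Non-zero syndrome: error at position 29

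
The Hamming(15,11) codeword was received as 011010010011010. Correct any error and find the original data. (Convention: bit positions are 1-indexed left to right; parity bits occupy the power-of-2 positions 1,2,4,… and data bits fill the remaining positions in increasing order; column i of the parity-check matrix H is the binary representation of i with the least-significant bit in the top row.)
Syndrome s = H · r^T (mod 2), r = 011010010011010:
  s[0] = (101010101010101)·(011010010011010) mod 2 = 0+0+1+0+1+0+0+0+0+0+1+0+0+0+0 mod 2 = 1
  s[1] = (011001100110011)·(011010010011010) mod 2 = 0+1+1+0+0+0+0+0+0+0+1+0+0+1+0 mod 2 = 0
  s[2] = (000111100001111)·(011010010011010) mod 2 = 0+0+0+0+1+0+0+0+0+0+0+1+0+1+0 mod 2 = 1
  s[3] = (000000011111111)·(011010010011010) mod 2 = 0+0+0+0+0+0+0+1+0+0+1+1+0+1+0 mod 2 = 0
Syndrome = 1010
Column 5 of H equals this syndrome → error at bit 5 (1-indexed).
Flip bit 5: 011010010011010 → 011000010011010
Extract data bits at positions {3,5,6,7,9,10,11,12,13,14,15}: 10000011010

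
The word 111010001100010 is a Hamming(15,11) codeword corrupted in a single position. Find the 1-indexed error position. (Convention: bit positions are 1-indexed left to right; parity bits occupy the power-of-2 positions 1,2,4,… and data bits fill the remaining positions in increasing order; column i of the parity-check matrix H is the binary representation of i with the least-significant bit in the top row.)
Syndrome s = H · r^T (mod 2), r = 111010001100010:
  s[0] = (101010101010101)·(111010001100010) mod 2 = 1+0+1+0+1+0+0+0+1+0+0+0+0+0+0 mod 2 = 0
  s[1] = (011001100110011)·(111010001100010) mod 2 = 0+1+1+0+0+0+0+0+0+1+0+0+0+1+0 mod 2 = 0
  s[2] = (000111100001111)·(111010001100010) mod 2 = 0+0+0+0+1+0+0+0+0+0+0+0+0+1+0 mod 2 = 0
  s[3] = (000000011111111)·(111010001100010) mod 2 = 0+0+0+0+0+0+0+0+1+1+0+0+0+1+0 mod 2 = 1
Syndrome = 0001
Column i of H is the binary representation of i, so the syndrome is the binary index of the flipped bit.
Read s = 0001 with s[0] as LSB: 0·2^0 + 0·2^1 + 0·2^2 + 1·2^3 = 8.
Error is at bit position 8.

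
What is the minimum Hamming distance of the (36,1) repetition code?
d_min = 36 (the only two codewords are 0…0 and 1…1, differing in all 36 positions).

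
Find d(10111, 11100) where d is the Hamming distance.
XOR = 01011, count of 1s = 3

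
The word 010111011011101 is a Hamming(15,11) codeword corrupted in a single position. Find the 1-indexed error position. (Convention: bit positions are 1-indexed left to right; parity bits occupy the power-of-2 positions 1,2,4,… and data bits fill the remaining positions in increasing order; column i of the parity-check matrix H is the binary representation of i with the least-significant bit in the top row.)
Syndrome s = H · r^T (mod 2), r = 010111011011101:
  s[0] = (101010101010101)·(010111011011101) mod 2 = 0+0+0+0+1+0+0+0+1+0+1+0+1+0+1 mod 2 = 1
  s[1] = (011001100110011)·(010111011011101) mod 2 = 0+1+0+0+0+1+0+0+0+0+1+0+0+0+1 mod 2 = 0
  s[2] = (000111100001111)·(010111011011101) mod 2 = 0+0+0+1+1+1+0+0+0+0+0+1+1+0+1 mod 2 = 0
  s[3] = (000000011111111)·(010111011011101) mod 2 = 0+0+0+0+0+0+0+1+1+0+1+1+1+0+1 mod 2 = 0
Syndrome = 1000
Column i of H is the binary representation of i, so the syndrome is the binary index of the flipped bit.
Read s = 1000 with s[0] as LSB: 1·2^0 + 0·2^1 + 0·2^2 + 0·2^3 = 1.
Error is at bit position 1.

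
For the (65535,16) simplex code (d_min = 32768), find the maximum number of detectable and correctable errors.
Detection only: up to d_min − 1 = 32767 errors.
Correction: up to ⌊(d_min − 1)/2⌋ = ⌊32767/2⌋ = 16383 errors.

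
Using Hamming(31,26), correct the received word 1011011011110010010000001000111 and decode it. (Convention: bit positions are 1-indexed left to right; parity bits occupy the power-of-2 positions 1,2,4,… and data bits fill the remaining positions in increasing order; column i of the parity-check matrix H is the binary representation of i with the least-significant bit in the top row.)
Syndrome s = H · r^T (mod 2), r = 1011011011110010010000001000111:
  s[0] = (1010101010101010101010101010101)·(1011011011110010010000001000111) mod 2 = 1+0+1+0+0+0+1+0+1+0+1+0+0+0+1+0+0+0+0+0+0+0+0+0+1+0+0+0+1+0+1 mod 2 = 1
  s[1] = (0110011001100110011001100110011)·(1011011011110010010000001000111) mod 2 = 0+0+1+0+0+1+1+0+0+1+1+0+0+0+1+0+0+1+0+0+0+0+0+0+0+0+0+0+0+1+1 mod 2 = 1
  s[2] = (0001111000011110000111100001111)·(1011011011110010010000001000111) mod 2 = 0+0+0+1+0+1+1+0+0+0+0+1+0+0+1+0+0+0+0+0+0+0+0+0+0+0+0+0+1+1+1 mod 2 = 0
  s[3] = (0000000111111110000000011111111)·(1011011011110010010000001000111) mod 2 = 0+0+0+0+0+0+0+0+1+1+1+1+0+0+1+0+0+0+0+0+0+0+0+0+1+0+0+0+1+1+1 mod 2 = 1
  s[4] = (0000000000000001111111111111111)·(1011011011110010010000001000111) mod 2 = 0+0+0+0+0+0+0+0+0+0+0+0+0+0+0+0+0+1+0+0+0+0+0+0+1+0+0+0+1+1+1 mod 2 = 1
Syndrome = 11011
Column 27 of H equals this syndrome → error at bit 27 (1-indexed).
Flip bit 27: 1011011011110010010000001000111 → 1011011011110010010000001010111
Extract data bits at positions {3,5,6,7,9,10,11,12,13,14,15,17,18,19,20,21,22,23,24,25,26,27,28,29,30,31}: 10111111001010000001010111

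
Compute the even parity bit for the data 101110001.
Sum of data bits: 1+0+1+1+1+0+0+0+1 = 5.
5 mod 2 = 1, so parity bit = 1.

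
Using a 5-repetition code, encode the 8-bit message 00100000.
Repeat each bit 5× and concatenate:
0→00000  0→00000  1→11111  0→00000  0→00000  0→00000  0→00000  0→00000
Codeword = 0000000000111110000000000000000000000000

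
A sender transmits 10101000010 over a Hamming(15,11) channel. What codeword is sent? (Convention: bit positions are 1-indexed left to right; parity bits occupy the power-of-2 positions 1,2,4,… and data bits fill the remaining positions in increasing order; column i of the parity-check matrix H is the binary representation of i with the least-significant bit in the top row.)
Codeword c = d · G (mod 2), d = 10101000010:
  c[0] = d·G[:,0] = (10101000010)·(11011010101) mod 2 = 1+0+0+0+1+0+0+0+0+0+0 mod 2 = 0
  c[1] = d·G[:,1] = (10101000010)·(10110110011) mod 2 = 1+0+1+0+0+0+0+0+0+1+0 mod 2 = 1
  c[2] = d·G[:,2] = (10101000010)·(10000000000) mod 2 = 1+0+0+0+0+0+0+0+0+0+0 mod 2 = 1
  c[3] = d·G[:,3] = (10101000010)·(01110001111) mod 2 = 0+0+1+0+0+0+0+0+0+1+0 mod 2 = 0
  c[4] = d·G[:,4] = (10101000010)·(01000000000) mod 2 = 0+0+0+0+0+0+0+0+0+0+0 mod 2 = 0
  c[5] = d·G[:,5] = (10101000010)·(00100000000) mod 2 = 0+0+1+0+0+0+0+0+0+0+0 mod 2 = 1
  c[6] = d·G[:,6] = (10101000010)·(00010000000) mod 2 = 0+0+0+0+0+0+0+0+0+0+0 mod 2 = 0
  c[7] = d·G[:,7] = (10101000010)·(00001111111) mod 2 = 0+0+0+0+1+0+0+0+0+1+0 mod 2 = 0
  c[8] = d·G[:,8] = (10101000010)·(00001000000) mod 2 = 0+0+0+0+1+0+0+0+0+0+0 mod 2 = 1
  c[9] = d·G[:,9] = (10101000010)·(00000100000) mod 2 = 0+0+0+0+0+0+0+0+0+0+0 mod 2 = 0
  c[10] = d·G[:,10] = (10101000010)·(00000010000) mod 2 = 0+0+0+0+0+0+0+0+0+0+0 mod 2 = 0
  c[11] = d·G[:,11] = (10101000010)·(00000001000) mod 2 = 0+0+0+0+0+0+0+0+0+0+0 mod 2 = 0
  c[12] = d·G[:,12] = (10101000010)·(00000000100) mod 2 = 0+0+0+0+0+0+0+0+0+0+0 mod 2 = 0
  c[13] = d·G[:,13] = (10101000010)·(00000000010) mod 2 = 0+0+0+0+0+0+0+0+0+1+0 mod 2 = 1
  c[14] = d·G[:,14] = (10101000010)·(00000000001) mod 2 = 0+0+0+0+0+0+0+0+0+0+0 mod 2 = 0
Codeword = 011001001000010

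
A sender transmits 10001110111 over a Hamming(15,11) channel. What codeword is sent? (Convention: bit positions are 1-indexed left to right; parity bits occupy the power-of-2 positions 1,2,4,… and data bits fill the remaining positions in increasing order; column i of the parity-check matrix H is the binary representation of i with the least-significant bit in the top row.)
Codeword c = d · G (mod 2), d = 10001110111:
  c[0] = d·G[:,0] = (10001110111)·(11011010101) mod 2 = 1+0+0+0+1+0+1+0+1+0+1 mod 2 = 1
  c[1] = d·G[:,1] = (10001110111)·(10110110011) mod 2 = 1+0+0+0+0+1+1+0+0+1+1 mod 2 = 1
  c[2] = d·G[:,2] = (10001110111)·(10000000000) mod 2 = 1+0+0+0+0+0+0+0+0+0+0 mod 2 = 1
  c[3] = d·G[:,3] = (10001110111)·(01110001111) mod 2 = 0+0+0+0+0+0+0+0+1+1+1 mod 2 = 1
  c[4] = d·G[:,4] = (10001110111)·(01000000000) mod 2 = 0+0+0+0+0+0+0+0+0+0+0 mod 2 = 0
  c[5] = d·G[:,5] = (10001110111)·(00100000000) mod 2 = 0+0+0+0+0+0+0+0+0+0+0 mod 2 = 0
  c[6] = d·G[:,6] = (10001110111)·(00010000000) mod 2 = 0+0+0+0+0+0+0+0+0+0+0 mod 2 = 0
  c[7] = d·G[:,7] = (10001110111)·(00001111111) mod 2 = 0+0+0+0+1+1+1+0+1+1+1 mod 2 = 0
  c[8] = d·G[:,8] = (10001110111)·(00001000000) mod 2 = 0+0+0+0+1+0+0+0+0+0+0 mod 2 = 1
  c[9] = d·G[:,9] = (10001110111)·(00000100000) mod 2 = 0+0+0+0+0+1+0+0+0+0+0 mod 2 = 1
  c[10] = d·G[:,10] = (10001110111)·(00000010000) mod 2 = 0+0+0+0+0+0+1+0+0+0+0 mod 2 = 1
  c[11] = d·G[:,11] = (10001110111)·(00000001000) mod 2 = 0+0+0+0+0+0+0+0+0+0+0 mod 2 = 0
  c[12] = d·G[:,12] = (10001110111)·(00000000100) mod 2 = 0+0+0+0+0+0+0+0+1+0+0 mod 2 = 1
  c[13] = d·G[:,13] = (10001110111)·(00000000010) mod 2 = 0+0+0+0+0+0+0+0+0+1+0 mod 2 = 1
  c[14] = d·G[:,14] = (10001110111)·(00000000001) mod 2 = 0+0+0+0+0+0+0+0+0+0+1 mod 2 = 1
Codeword = 111100001110111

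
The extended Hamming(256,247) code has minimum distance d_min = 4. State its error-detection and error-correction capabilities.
Detection only: up to d_min − 1 = 3 errors.
Correction: up to ⌊(d_min − 1)/2⌋ = ⌊3/2⌋ = 1 errors.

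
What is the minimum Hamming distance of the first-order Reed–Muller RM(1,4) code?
d_min = 8 (RM(1,4) has length 16 and minimum distance 2^(m−1) = 8).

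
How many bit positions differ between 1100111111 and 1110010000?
XOR = 0010101111, count of 1s = 6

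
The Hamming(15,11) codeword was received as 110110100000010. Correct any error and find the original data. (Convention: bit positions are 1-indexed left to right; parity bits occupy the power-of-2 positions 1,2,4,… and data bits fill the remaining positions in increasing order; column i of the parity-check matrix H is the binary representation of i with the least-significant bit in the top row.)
Syndrome s = H · r^T (mod 2), r = 110110100000010:
  s[0] = (101010101010101)·(110110100000010) mod 2 = 1+0+0+0+1+0+1+0+0+0+0+0+0+0+0 mod 2 = 1
  s[1] = (011001100110011)·(110110100000010) mod 2 = 0+1+0+0+0+0+1+0+0+0+0+0+0+1+0 mod 2 = 1
  s[2] = (000111100001111)·(110110100000010) mod 2 = 0+0+0+1+1+0+1+0+0+0+0+0+0+1+0 mod 2 = 0
  s[3] = (000000011111111)·(110110100000010) mod 2 = 0+0+0+0+0+0+0+0+0+0+0+0+0+1+0 mod 2 = 1
Syndrome = 1101
Column 11 of H equals this syndrome → error at bit 11 (1-indexed).
Flip bit 11: 110110100000010 → 110110100010010
Extract data bits at positions {3,5,6,7,9,10,11,12,13,14,15}: 01010010010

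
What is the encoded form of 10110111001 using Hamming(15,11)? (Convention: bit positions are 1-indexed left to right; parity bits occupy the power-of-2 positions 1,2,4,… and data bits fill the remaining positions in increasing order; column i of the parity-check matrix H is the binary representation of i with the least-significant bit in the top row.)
Codeword c = d · G (mod 2), d = 10110111001:
  c[0] = d·G[:,0] = (10110111001)·(11011010101) mod 2 = 1+0+0+1+0+0+1+0+0+0+1 mod 2 = 0
  c[1] = d·G[:,1] = (10110111001)·(10110110011) mod 2 = 1+0+1+1+0+1+1+0+0+0+1 mod 2 = 0
  c[2] = d·G[:,2] = (10110111001)·(10000000000) mod 2 = 1+0+0+0+0+0+0+0+0+0+0 mod 2 = 1
  c[3] = d·G[:,3] = (10110111001)·(01110001111) mod 2 = 0+0+1+1+0+0+0+1+0+0+1 mod 2 = 0
  c[4] = d·G[:,4] = (10110111001)·(01000000000) mod 2 = 0+0+0+0+0+0+0+0+0+0+0 mod 2 = 0
  c[5] = d·G[:,5] = (10110111001)·(00100000000) mod 2 = 0+0+1+0+0+0+0+0+0+0+0 mod 2 = 1
  c[6] = d·G[:,6] = (10110111001)·(00010000000) mod 2 = 0+0+0+1+0+0+0+0+0+0+0 mod 2 = 1
  c[7] = d·G[:,7] = (10110111001)·(00001111111) mod 2 = 0+0+0+0+0+1+1+1+0+0+1 mod 2 = 0
  c[8] = d·G[:,8] = (10110111001)·(00001000000) mod 2 = 0+0+0+0+0+0+0+0+0+0+0 mod 2 = 0
  c[9] = d·G[:,9] = (10110111001)·(00000100000) mod 2 = 0+0+0+0+0+1+0+0+0+0+0 mod 2 = 1
  c[10] = d·G[:,10] = (10110111001)·(00000010000) mod 2 = 0+0+0+0+0+0+1+0+0+0+0 mod 2 = 1
  c[11] = d·G[:,11] = (10110111001)·(00000001000) mod 2 = 0+0+0+0+0+0+0+1+0+0+0 mod 2 = 1
  c[12] = d·G[:,12] = (10110111001)·(00000000100) mod 2 = 0+0+0+0+0+0+0+0+0+0+0 mod 2 = 0
  c[13] = d·G[:,13] = (10110111001)·(00000000010) mod 2 = 0+0+0+0+0+0+0+0+0+0+0 mod 2 = 0
  c[14] = d·G[:,14] = (10110111001)·(00000000001) mod 2 = 0+0+0+0+0+0+0+0+0+0+1 mod 2 = 1
Codeword = 001001100111001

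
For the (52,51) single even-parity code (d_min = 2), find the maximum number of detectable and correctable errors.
Detection only: up to d_min − 1 = 1 errors.
Correction: up to ⌊(d_min − 1)/2⌋ = ⌊1/2⌋ = 0 errors.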